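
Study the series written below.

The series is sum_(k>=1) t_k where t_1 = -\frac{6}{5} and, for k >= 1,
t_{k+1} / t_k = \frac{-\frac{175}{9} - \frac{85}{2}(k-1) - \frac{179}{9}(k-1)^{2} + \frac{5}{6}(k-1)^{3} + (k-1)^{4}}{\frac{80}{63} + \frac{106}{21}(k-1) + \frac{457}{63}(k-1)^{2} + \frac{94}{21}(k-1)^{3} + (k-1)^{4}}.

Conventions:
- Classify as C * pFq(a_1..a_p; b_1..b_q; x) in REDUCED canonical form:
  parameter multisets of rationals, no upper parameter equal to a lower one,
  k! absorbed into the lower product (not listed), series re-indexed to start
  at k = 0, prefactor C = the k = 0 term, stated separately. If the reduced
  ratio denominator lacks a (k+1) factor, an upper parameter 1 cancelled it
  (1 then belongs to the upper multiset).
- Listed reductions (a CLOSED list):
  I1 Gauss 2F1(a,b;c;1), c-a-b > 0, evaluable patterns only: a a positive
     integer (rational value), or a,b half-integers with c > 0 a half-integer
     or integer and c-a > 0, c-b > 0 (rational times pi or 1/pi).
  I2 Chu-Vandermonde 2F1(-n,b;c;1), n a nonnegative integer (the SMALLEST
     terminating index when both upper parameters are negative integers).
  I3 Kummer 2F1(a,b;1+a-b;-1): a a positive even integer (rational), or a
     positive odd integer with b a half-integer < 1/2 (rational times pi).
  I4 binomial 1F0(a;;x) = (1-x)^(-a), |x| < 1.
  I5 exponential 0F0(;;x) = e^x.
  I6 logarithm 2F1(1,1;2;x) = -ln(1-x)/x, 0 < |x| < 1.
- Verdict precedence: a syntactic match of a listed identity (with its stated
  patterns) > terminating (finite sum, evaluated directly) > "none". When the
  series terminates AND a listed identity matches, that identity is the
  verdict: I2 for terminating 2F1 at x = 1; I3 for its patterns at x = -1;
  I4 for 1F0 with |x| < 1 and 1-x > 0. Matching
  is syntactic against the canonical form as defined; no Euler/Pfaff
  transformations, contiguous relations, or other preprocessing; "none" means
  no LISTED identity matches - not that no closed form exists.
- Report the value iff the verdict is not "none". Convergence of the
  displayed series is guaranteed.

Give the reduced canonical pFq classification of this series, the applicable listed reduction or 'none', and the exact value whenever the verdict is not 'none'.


Prefactor -\frac{6}{5}, argument 1: 2F1 with upper {-5, \frac{7}{2}} over lower {\frac{8}{7}}. Verdict: this is Chu-Vandermonde (I2) (terminating 2F1 at x = 1 with n = 5, b = 7/2, c = \frac{8}{7}). Value: \frac{1311}{148480}.

Key observation: t_0 = -\frac{6}{5} here, and the parameter 5/3 appears in both the upper and lower lists and cancels (alongside the other common factor).
Consecutive-term ratio: r(k) = 1 * (k-5) (k+\frac{7}{2}) / [(k+\frac{8}{7}) (k+1)] - poly over poly, x = 1 from leading terms; C = -\frac{6}{5} at k = 0.


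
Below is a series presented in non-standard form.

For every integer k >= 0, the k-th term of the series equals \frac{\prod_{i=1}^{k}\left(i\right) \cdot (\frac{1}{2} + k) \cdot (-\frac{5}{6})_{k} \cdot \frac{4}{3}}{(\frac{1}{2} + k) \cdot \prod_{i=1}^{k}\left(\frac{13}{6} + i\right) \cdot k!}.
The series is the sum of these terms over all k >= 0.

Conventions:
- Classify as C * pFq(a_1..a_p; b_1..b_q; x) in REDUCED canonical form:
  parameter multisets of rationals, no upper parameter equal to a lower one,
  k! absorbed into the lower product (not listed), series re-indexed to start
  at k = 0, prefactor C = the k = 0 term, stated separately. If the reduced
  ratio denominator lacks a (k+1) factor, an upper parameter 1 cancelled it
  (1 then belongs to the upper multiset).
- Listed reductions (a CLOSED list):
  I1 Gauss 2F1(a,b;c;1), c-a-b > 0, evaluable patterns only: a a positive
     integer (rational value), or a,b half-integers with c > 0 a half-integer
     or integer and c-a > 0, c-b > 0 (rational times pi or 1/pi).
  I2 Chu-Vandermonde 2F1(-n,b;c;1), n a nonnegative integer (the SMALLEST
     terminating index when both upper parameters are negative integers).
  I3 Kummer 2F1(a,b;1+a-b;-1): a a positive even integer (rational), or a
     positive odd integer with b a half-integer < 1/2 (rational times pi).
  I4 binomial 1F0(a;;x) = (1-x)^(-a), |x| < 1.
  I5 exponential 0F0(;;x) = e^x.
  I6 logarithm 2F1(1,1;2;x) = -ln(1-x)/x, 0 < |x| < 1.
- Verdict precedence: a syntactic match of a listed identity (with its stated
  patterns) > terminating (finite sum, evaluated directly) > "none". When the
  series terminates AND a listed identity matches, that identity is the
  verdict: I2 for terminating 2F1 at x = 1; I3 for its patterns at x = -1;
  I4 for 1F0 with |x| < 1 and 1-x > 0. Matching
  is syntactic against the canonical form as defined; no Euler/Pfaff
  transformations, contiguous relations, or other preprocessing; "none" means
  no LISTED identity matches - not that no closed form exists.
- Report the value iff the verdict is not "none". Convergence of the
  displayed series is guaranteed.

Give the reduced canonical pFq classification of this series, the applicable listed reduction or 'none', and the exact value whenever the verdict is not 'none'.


Key observation: with t_0 = \frac{4}{3}, the lower running product (C = 4/3) is a rising factorial.
Adjacent-term ratio: r(k) = 1 * (k-\frac{5}{6}) (k+1) / [(k+\frac{19}{6}) (k+1)] - poly over poly, x = 1 from leading terms; C = \frac{4}{3} at k = 0.

Reduced: x = 1, 2F1, upper = {-\frac{5}{6}, 1}, lower = {\frac{19}{6}}, C = \frac{4}{3}. Verdict: the Gauss summation I1 applies (x = 1: the Gamma ratio telescopes since c-a-b = 3 > 0 and a = 1 in Z>0). Sum: \frac{26}{27}.


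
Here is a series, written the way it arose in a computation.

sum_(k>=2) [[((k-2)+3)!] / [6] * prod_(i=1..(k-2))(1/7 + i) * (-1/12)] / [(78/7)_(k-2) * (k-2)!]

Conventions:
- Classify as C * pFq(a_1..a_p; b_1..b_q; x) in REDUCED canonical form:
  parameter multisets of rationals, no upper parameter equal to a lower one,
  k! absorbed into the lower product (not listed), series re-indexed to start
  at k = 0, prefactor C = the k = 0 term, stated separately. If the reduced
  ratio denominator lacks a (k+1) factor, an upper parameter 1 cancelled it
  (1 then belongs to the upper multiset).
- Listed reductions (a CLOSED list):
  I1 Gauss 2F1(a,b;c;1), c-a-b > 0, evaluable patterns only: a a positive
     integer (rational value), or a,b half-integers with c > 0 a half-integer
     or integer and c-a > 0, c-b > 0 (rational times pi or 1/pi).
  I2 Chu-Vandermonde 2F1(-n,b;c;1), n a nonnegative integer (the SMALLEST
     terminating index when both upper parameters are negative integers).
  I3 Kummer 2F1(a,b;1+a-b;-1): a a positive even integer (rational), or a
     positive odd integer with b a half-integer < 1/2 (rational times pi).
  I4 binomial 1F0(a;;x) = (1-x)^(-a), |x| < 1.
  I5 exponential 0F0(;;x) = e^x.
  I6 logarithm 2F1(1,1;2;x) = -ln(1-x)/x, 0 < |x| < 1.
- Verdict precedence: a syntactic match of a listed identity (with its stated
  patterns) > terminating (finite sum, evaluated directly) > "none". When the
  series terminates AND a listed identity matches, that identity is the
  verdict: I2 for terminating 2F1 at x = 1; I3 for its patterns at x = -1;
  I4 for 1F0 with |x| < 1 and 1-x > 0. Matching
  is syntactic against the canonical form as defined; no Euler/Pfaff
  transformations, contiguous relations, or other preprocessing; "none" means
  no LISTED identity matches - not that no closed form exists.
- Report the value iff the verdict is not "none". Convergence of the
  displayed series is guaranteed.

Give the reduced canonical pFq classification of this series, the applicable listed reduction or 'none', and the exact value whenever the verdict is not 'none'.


At argument 1: a 2F1 with upper {8/7, 4}, lower {78/7}, scaled by C = -1/12. Verdict: this is Gauss's theorem (I1) (x = 1: the Gamma ratio telescopes since c-a-b = 6 > 0 and a = 4 in Z>0). Value: -67450/453789.

Key observation: t_0 = -1/12 here, and the factorial ratio (prefactor -1/12) (k+a-1)!/(a-1)! is a rising factorial (a)_k.
Term ratio: r(k) = 1 * (k+8/7) (k+4) / [(k+78/7) (k+1)] ; factor over Q: parameters, x = 1, and C = -1/12.


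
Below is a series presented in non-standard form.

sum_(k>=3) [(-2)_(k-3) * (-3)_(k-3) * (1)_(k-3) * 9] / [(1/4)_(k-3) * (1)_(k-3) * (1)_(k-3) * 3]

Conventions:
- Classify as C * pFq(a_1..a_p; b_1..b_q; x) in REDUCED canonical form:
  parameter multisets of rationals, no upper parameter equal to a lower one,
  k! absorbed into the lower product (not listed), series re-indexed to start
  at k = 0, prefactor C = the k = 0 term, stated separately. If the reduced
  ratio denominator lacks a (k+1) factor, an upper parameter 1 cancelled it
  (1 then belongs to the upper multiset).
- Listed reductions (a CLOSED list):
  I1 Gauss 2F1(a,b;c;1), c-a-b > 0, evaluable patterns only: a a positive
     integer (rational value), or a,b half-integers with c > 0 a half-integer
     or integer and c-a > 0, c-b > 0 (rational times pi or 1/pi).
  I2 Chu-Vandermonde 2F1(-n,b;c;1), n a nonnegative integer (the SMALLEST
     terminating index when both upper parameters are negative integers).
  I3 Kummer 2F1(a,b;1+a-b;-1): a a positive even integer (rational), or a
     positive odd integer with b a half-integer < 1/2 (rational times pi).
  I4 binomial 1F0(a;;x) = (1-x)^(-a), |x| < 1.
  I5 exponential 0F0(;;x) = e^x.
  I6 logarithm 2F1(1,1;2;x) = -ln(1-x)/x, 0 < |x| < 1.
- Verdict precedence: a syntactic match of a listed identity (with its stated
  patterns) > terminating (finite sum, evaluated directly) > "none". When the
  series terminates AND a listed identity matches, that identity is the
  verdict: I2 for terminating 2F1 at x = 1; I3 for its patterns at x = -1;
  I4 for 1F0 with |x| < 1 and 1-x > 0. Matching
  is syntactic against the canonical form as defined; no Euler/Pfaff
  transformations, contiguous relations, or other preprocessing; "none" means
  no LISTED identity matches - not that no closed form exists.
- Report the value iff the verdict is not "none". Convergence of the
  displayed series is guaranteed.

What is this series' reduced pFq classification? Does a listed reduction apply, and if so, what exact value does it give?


Canonical form: C = 3 times 2F1 with upper {-3, -2}, lower {1/4}, x = 1. Verdict at x = 1: the Chu-Vandermonde identity I2 matches (terminating 2F1 at x = 1 with n = 2, b = -3, c = 1/4). Hence: 663/5.

Key observation: from the first term 3: the parameter 1 appears in both the upper and lower lists and cancels.
Term ratio: r(k) = 1 * (k-3) (k-2) / [(k+1/4) (k+1)] ; factor over Q: parameters, x = 1, and C = 3.


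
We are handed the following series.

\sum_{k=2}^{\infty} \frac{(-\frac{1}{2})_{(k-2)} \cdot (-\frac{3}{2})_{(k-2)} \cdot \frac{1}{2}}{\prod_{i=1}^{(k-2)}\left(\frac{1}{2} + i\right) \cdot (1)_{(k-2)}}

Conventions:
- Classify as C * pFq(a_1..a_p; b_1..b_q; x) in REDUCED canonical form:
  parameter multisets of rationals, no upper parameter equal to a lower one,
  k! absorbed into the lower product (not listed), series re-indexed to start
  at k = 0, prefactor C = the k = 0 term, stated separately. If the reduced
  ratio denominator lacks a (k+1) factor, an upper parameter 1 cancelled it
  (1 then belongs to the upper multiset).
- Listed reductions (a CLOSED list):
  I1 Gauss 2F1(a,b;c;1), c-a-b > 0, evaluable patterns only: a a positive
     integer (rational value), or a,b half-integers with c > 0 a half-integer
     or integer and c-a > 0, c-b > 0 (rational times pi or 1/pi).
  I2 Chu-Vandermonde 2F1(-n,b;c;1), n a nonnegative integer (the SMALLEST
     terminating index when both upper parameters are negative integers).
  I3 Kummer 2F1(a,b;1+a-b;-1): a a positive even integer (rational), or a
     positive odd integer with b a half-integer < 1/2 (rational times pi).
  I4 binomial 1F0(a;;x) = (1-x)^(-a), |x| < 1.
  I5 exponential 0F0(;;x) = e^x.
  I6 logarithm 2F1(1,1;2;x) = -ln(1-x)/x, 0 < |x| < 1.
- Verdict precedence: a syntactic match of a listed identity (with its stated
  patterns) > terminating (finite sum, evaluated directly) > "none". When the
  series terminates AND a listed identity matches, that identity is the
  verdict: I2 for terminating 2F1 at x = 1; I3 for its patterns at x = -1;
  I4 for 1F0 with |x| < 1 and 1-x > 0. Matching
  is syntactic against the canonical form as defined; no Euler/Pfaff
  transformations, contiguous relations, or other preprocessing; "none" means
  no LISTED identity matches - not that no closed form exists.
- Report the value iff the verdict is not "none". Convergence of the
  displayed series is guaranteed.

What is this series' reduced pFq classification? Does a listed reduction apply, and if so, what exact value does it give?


This is \frac{1}{2} * 2F1(-\frac{3}{2}, -\frac{1}{2}; \frac{3}{2}; 1) in reduced canonical form. Verdict at x = 1: the half-integer Gauss pattern (I1) matches (x = 1; upper {-\frac{3}{2}, -\frac{1}{2}} half-integers, c = \frac{3}{2} in the evaluable pattern). Value: \frac{15}{64} \cdot \pi.

Key observation: x = 1 and the lower running product (C = 1/2) is a rising factorial.
Term ratio: r(k) = 1 * (k-\frac{3}{2}) (k-\frac{1}{2}) / [(k+\frac{3}{2}) (k+1)] - rational in k. x = 1; t_0 = \frac{1}{2}; negate the roots.


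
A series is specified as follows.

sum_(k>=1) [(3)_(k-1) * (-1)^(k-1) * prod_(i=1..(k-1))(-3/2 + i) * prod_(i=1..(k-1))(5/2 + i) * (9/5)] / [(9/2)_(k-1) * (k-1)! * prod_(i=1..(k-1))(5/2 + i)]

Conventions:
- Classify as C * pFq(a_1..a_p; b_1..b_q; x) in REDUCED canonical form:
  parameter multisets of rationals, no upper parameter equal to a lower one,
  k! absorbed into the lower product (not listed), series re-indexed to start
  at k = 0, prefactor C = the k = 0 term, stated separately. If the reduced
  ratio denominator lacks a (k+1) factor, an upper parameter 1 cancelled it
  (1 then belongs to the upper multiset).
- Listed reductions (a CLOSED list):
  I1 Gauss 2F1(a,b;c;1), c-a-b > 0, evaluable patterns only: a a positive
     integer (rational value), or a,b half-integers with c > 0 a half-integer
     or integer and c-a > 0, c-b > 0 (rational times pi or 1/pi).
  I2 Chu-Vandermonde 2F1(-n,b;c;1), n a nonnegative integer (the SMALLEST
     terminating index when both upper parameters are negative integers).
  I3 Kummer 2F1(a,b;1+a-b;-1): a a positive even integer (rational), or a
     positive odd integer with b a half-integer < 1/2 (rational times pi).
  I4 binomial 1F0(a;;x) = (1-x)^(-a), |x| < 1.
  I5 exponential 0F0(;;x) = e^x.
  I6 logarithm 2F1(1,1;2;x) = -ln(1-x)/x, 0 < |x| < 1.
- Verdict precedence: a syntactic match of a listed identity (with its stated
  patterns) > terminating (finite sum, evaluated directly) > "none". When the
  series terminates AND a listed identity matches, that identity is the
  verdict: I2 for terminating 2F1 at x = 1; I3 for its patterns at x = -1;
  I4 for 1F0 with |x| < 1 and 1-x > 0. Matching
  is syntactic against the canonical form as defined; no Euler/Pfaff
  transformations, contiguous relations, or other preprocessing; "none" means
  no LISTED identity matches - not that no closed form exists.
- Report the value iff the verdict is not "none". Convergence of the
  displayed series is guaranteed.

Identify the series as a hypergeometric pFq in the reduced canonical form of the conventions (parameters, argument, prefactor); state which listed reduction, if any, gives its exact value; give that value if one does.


With C = 9/5: the canonical form is 2F1(-1/2, 3; 9/2; -1). Verdict (x = -1): Kummer (I3) applies (x = -1; c = 9/2 equals 1+a-b for upper {-1/2, 3}: listed pattern). Value: (189/256) * pi.

First insight: x = (-1) and the running product (prefactor 9/5) telescopes to a rising factorial.
Ratio: r(k) = (-1) * (k-1/2) (k+3) / [(k+9/2) (k+1)] - poly over poly, x = (-1) from leading terms; C = 9/5 at k = 0.


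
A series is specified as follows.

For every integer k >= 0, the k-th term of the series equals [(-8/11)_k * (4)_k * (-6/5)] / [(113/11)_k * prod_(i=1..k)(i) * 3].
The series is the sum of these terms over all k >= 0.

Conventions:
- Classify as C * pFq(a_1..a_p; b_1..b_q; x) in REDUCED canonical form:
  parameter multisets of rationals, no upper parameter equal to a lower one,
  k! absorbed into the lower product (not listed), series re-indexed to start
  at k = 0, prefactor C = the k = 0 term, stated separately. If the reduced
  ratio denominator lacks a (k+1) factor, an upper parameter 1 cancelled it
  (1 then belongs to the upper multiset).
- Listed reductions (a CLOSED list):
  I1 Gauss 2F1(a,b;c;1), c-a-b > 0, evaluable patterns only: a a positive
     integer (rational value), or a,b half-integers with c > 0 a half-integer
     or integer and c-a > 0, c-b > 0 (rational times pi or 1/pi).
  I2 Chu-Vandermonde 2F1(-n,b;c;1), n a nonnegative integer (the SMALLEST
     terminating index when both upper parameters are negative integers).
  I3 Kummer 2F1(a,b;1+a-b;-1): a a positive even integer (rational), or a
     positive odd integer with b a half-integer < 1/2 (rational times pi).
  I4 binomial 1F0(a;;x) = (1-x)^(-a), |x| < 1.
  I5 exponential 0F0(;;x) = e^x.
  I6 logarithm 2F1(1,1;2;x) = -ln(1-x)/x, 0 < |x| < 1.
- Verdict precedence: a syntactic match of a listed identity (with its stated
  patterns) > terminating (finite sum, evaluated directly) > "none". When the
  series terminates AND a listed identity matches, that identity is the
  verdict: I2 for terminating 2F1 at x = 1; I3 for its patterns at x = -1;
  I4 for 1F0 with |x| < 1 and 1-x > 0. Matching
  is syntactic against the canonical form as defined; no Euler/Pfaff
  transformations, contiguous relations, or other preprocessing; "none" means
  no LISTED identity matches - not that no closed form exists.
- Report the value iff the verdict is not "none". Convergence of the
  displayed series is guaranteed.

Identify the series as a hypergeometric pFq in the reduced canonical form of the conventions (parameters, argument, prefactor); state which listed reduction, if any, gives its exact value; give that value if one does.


At argument 1: a 2F1 with upper {-8/11, 4}, lower {113/11}, scaled by C = -2/5. Verdict: this is Gauss (I1, integer-parameter pattern) (x = 1: the Gamma ratio telescopes since c-a-b = 7 > 0 and a = 4 in Z>0). Hence: -20332/73205.

First insight: t_0 = -2/5 here, and the product of the first k integers (prefactor -2/5) is k!.
Step ratio: r(k) = 1 * (k-8/11) (k+4) / [(k+113/11) (k+1)] ; factor over Q: parameters, x = 1, and C = -2/5.


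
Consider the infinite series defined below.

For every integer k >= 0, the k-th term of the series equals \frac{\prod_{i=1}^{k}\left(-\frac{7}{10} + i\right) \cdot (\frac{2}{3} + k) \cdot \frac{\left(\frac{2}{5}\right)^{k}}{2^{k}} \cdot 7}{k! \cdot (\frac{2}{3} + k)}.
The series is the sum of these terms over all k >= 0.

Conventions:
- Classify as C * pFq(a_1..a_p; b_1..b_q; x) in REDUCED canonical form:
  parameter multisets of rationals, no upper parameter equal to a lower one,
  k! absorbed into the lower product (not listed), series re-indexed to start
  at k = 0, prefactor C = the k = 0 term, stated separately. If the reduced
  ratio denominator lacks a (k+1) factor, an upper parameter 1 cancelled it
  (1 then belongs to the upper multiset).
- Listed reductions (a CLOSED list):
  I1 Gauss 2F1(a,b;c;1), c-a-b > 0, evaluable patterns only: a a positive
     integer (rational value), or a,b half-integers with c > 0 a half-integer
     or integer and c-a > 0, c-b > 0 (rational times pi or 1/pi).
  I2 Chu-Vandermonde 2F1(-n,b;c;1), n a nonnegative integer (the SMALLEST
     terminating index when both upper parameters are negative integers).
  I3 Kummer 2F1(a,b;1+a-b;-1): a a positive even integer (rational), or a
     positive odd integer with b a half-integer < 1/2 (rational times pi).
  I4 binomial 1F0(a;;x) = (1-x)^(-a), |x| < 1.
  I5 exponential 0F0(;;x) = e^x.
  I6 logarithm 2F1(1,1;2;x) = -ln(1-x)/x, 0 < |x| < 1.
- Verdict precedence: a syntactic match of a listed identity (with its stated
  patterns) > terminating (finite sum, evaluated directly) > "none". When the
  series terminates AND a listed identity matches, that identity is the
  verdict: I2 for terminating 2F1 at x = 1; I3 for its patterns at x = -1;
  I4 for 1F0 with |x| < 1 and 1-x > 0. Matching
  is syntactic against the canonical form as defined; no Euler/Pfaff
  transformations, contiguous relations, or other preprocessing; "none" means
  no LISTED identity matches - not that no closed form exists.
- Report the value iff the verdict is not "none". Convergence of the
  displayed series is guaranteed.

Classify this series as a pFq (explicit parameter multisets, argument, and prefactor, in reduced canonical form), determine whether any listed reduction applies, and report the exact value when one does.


Canonical form: C = 7 times 1F0 with upper {\frac{3}{10}}, lower {-}, x = \frac{1}{5}. Verdict at x = \frac{1}{5}: the binomial series (I4) matches (the 1F0 binomial series: exponent -3/10, x = \frac{1}{5}). Value: 7 \cdot \left(\frac{4}{5}\right)^{-\frac{3}{10}}.

Key observation: t_0 = 7 here, and the two k-th powers (C = 7) combine into one argument.
Ratio: r(k) = \frac{1}{5} * (k+\frac{3}{10}) / [(k+1)] - rational in k, leading ratio \frac{1}{5}; with t_0 = 7, classification follows.


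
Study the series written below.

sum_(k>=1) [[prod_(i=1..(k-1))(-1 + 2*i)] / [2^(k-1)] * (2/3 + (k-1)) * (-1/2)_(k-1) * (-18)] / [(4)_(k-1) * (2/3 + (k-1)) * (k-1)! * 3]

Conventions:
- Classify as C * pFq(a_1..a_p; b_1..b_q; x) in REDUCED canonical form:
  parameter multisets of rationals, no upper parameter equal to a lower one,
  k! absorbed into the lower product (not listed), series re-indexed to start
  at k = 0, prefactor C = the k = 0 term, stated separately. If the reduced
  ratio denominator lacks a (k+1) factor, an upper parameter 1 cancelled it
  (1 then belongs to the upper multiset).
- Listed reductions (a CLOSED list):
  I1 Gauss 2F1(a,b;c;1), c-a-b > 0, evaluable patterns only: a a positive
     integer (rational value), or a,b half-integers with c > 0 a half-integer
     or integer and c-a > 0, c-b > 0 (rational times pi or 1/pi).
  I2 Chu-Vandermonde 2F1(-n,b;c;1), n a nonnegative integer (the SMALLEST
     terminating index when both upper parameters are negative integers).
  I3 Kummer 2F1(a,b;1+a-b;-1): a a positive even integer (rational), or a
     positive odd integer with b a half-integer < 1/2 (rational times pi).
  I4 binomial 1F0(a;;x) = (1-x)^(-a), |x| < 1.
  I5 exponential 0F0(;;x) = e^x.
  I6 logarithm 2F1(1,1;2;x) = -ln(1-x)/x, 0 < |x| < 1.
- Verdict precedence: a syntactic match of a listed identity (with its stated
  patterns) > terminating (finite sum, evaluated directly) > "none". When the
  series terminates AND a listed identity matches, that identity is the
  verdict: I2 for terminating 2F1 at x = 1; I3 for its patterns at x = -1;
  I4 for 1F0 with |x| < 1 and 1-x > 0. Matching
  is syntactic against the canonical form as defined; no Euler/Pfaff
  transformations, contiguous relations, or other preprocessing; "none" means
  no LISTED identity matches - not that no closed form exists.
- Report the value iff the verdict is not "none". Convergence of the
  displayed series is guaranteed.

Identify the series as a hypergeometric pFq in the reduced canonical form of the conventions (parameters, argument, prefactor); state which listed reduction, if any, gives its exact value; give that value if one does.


Classification (C = -6): 2F1 with upper {-1/2, 1/2}, lower {4}, argument x = 1. Verdict: this is Gauss (I1, half-integer pattern) (x = 1; upper {-1/2, 1/2} half-integers, c = 4 in the evaluable pattern). Exact value: (-3072/175) / pi.

The tell: from the first term -6: the odd product 1*3*...*(2k-1) (C = -6, x = 1) is 2^k (1/2)_k.
Ratio: r(k) = 1 * (k-1/2) (k+1/2) / [(k+4) (k+1)] ; factor over Q: parameters, x = 1, and C = -6.


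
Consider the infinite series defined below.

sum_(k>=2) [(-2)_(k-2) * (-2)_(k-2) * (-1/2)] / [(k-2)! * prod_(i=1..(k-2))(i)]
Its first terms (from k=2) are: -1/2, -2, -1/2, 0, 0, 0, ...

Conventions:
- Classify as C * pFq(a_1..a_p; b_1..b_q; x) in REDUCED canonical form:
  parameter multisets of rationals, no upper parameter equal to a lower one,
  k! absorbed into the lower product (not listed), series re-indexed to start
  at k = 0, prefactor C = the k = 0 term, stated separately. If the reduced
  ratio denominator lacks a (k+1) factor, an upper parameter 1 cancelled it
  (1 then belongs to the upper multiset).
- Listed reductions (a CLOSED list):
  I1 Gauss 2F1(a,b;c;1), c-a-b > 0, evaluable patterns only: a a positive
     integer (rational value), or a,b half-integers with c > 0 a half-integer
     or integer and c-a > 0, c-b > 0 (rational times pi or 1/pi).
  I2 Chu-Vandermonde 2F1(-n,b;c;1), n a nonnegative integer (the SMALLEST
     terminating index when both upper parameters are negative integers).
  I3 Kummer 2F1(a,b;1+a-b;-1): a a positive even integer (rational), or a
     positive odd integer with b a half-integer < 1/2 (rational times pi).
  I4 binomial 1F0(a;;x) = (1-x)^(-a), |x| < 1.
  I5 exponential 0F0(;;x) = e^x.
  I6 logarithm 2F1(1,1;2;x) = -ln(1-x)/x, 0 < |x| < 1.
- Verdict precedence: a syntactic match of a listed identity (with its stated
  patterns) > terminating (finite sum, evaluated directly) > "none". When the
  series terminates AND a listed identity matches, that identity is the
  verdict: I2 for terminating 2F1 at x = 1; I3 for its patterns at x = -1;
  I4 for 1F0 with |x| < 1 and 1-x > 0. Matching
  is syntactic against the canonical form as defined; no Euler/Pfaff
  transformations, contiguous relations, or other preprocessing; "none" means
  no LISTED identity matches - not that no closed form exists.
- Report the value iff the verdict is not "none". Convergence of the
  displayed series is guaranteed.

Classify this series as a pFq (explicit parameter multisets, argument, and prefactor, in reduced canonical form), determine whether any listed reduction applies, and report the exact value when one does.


Prefactor -1/2, argument 1: 2F1 with upper {-2, -2} over lower {1}. Verdict: the Chu-Vandermonde identity I2 fires (terminating 2F1 at x = 1 with n = 2, b = -2, c = 1). Exact value: -3.

The tell: from the first term -1/2: the product of the first k integers (C = -1/2, x = 1) is k!.
Adjacent-term ratio: r(k) = 1 * (k-2) (k-2) / [(k+1) (k+1)] - rational in k. x = 1; t_0 = -1/2; negate the roots.


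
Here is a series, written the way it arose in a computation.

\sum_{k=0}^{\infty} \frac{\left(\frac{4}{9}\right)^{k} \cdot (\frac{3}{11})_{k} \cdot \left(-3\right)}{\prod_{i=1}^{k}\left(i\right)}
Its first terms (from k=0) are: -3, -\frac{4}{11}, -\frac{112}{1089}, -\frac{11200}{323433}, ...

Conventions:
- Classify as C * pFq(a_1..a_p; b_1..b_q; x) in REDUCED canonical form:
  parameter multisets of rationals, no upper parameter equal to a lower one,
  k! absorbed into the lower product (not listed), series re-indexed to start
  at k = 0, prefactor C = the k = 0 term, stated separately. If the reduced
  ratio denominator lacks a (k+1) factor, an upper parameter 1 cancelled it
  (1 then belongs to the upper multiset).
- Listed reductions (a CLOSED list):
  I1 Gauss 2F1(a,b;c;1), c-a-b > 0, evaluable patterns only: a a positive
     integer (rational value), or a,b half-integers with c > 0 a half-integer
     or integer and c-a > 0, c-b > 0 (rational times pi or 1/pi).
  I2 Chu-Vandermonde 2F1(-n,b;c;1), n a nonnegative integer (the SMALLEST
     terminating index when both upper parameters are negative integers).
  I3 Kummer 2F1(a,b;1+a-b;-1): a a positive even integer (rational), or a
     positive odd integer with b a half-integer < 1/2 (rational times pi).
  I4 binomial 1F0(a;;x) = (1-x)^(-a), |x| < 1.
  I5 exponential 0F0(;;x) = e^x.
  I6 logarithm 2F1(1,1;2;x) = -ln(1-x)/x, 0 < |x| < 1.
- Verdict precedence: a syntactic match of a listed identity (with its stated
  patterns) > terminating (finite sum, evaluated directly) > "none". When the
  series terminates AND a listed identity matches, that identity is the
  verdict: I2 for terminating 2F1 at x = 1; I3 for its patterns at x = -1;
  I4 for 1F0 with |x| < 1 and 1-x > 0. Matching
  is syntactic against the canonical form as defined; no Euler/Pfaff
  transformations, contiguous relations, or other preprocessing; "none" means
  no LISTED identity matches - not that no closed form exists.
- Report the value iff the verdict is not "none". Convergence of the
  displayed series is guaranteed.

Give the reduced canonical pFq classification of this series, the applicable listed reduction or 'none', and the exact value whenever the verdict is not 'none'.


This is -3 * 1F0(\frac{3}{11}; -; \frac{4}{9}) in reduced canonical form. Verdict (x = \frac{4}{9}): the binomial series (I4) applies (the 1F0 binomial series: exponent -3/11, x = \frac{4}{9}). Value: \left(-3\right) \cdot \left(\frac{5}{9}\right)^{-\frac{3}{11}}.

Key step: x = \frac{4}{9} and the product of the first k integers (C = -3) is k!.
Step ratio: r(k) = \frac{4}{9} * (k+\frac{3}{11}) / [(k+1)] ; factor over Q: parameters, x = \frac{4}{9}, and C = -3.


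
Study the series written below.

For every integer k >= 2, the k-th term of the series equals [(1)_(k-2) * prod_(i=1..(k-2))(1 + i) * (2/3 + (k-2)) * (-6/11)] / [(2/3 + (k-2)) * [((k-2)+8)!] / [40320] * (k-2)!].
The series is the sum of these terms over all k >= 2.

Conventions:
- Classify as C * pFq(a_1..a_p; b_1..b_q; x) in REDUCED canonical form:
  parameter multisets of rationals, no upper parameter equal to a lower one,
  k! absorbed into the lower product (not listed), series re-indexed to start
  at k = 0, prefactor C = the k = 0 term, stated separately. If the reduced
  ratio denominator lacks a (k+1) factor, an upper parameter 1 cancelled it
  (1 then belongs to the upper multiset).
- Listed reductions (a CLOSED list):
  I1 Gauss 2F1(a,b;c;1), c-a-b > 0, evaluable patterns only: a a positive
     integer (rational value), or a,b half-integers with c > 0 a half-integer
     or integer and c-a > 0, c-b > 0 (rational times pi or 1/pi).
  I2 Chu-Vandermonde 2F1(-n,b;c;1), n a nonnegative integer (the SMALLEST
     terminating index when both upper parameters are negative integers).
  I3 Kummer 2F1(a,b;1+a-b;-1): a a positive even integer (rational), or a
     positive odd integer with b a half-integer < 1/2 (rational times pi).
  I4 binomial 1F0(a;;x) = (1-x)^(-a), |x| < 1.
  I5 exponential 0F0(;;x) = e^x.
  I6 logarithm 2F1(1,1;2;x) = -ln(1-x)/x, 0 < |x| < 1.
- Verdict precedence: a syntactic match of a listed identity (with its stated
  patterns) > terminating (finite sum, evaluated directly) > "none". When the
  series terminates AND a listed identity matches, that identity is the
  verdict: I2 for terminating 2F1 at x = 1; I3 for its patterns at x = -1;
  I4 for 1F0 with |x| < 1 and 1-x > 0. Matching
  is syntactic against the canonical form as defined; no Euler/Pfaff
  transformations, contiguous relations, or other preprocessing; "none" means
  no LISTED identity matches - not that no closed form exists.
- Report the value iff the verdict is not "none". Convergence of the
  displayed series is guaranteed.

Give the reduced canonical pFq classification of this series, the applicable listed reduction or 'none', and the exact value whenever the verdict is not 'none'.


At argument 1: a 2F1 with upper {1, 2}, lower {9}, scaled by C = -6/11. Verdict: the Gauss summation I1 applies (x = 1: the Gamma ratio telescopes since c-a-b = 6 > 0 and a = 1 in Z>0). Sum: -8/11.

The tell: t_0 being -6/11, the running product (prefactor -6/11) telescopes to a rising factorial.
Term ratio: r(k) = 1 * (k+1) (k+2) / [(k+9) (k+1)] - rational in k. x = 1; t_0 = -6/11; negate the roots.


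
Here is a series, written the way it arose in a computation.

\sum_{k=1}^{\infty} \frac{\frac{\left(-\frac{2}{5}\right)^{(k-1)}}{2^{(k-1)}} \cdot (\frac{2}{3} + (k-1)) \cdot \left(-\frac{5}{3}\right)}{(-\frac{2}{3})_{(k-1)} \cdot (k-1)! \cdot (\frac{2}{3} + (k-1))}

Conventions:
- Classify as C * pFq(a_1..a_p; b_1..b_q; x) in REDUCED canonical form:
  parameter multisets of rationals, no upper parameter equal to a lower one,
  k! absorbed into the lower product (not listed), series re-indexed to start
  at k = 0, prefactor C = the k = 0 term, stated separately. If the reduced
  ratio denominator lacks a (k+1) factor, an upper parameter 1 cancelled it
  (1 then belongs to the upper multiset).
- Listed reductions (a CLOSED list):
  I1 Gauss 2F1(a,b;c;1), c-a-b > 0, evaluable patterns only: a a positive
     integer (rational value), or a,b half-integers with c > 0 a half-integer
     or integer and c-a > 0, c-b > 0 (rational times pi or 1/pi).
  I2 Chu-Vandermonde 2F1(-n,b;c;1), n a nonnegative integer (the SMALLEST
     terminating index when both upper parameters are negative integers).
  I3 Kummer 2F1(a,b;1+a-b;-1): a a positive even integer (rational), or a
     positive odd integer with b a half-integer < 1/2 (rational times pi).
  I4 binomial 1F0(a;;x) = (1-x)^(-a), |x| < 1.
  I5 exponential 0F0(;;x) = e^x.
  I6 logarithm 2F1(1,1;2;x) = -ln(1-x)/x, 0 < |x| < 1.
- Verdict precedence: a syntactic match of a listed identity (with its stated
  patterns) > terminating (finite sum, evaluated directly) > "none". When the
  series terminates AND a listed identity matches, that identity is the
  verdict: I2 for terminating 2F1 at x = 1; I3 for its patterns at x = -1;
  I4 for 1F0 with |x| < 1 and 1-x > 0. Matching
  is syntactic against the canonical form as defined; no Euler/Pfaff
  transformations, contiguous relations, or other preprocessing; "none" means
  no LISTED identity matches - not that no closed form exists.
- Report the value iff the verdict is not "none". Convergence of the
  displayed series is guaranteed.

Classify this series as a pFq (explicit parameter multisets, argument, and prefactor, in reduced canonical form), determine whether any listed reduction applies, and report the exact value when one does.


Structural cue: t_0 being -\frac{5}{3}, the two k-th powers (C = -5/3) combine into one argument.
Term ratio: r(k) = -\frac{1}{5} * 1 / [(k-\frac{2}{3}) (k+1)] - rational in k, leading ratio -\frac{1}{5}; with t_0 = -\frac{5}{3}, classification follows.

At argument -\frac{1}{5}: a 0F1 with upper {-}, lower {-\frac{2}{3}}, scaled by C = -\frac{5}{3}. Verdict: none (x = -\frac{1}{5}): each listed identity misses the multisets {-} ; {-\frac{2}{3}}.


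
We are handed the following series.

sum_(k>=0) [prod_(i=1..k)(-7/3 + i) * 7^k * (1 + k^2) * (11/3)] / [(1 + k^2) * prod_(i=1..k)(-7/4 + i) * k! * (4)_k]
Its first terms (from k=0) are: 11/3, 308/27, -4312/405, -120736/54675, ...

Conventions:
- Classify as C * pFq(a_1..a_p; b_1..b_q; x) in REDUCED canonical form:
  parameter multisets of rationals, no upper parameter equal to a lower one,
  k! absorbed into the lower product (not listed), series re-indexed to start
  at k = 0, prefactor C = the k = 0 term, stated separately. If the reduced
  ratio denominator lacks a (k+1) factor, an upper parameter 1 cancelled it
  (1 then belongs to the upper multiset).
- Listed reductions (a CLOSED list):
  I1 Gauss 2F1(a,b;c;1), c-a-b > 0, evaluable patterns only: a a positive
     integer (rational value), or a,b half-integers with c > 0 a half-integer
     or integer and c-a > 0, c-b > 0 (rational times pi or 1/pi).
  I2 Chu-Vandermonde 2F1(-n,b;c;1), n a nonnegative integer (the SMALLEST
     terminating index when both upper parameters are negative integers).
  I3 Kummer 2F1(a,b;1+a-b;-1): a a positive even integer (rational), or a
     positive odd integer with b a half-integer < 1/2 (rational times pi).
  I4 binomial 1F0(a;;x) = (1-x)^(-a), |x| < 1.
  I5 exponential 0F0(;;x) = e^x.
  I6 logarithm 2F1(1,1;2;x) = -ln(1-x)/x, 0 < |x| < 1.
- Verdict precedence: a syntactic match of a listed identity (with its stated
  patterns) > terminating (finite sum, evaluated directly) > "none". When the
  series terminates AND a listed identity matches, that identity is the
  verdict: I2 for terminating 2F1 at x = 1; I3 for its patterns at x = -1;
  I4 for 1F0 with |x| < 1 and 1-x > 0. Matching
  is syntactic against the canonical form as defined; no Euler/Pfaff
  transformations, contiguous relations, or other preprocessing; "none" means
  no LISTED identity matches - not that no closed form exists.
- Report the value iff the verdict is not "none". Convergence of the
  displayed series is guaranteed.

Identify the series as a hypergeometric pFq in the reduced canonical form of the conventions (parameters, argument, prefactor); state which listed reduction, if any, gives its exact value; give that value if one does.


This is 11/3 * 1F2(-4/3; -3/4, 4; 7) in reduced canonical form. Verdict: none - at argument 7 the multisets {-4/3} ; {-3/4, 4} match no listed identity.

Structural cue: t_0 = 11/3 here, and the running product (C = 11/3, x = 7) telescopes to a rising factorial.
Ratio: r(k) = 7 * (k-4/3) / [(k-3/4) (k+4) (k+1)] - poly over poly, x = 7 from leading terms; C = 11/3 at k = 0.


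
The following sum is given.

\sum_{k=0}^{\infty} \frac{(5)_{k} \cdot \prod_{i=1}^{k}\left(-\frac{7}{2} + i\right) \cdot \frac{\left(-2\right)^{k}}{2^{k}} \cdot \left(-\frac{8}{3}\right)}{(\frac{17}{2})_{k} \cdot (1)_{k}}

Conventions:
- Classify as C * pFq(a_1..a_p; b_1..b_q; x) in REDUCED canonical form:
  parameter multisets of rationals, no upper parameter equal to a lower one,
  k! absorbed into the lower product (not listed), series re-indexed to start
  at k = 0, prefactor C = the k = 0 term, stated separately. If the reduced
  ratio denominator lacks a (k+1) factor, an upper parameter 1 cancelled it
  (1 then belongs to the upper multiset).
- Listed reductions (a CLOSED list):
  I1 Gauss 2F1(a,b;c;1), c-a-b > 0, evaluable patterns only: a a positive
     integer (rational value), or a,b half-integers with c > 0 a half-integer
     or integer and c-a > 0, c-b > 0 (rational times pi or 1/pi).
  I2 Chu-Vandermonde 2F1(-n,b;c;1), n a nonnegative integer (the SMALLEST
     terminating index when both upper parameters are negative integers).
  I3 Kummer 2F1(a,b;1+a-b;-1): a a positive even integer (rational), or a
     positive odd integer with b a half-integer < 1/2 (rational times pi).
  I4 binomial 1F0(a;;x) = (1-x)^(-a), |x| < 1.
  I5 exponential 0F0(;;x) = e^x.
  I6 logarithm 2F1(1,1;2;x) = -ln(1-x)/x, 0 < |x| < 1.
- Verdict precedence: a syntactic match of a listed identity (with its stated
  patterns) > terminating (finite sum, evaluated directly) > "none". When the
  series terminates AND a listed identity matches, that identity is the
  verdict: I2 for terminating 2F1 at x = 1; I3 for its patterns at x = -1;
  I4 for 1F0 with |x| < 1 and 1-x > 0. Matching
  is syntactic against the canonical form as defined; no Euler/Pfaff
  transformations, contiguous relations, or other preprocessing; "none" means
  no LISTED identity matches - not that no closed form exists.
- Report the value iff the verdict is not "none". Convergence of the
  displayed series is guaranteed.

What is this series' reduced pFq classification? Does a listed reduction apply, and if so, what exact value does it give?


Key step: with t_0 = -\frac{8}{3}, the running product (C = -8/3) telescopes to a rising factorial.
Consecutive-term ratio: r(k) = -1 * (k-\frac{5}{2}) (k+5) / [(k+\frac{17}{2}) (k+1)] - poly over poly, x = -1 from leading terms; C = -\frac{8}{3} at k = 0.

At argument -1: a 2F1 with upper {-\frac{5}{2}, 5}, lower {\frac{17}{2}}, scaled by C = -\frac{8}{3}. Verdict: Kummer's theorem (I3) matches (x = -1; c = \frac{17}{2} equals 1+a-b for upper {-\frac{5}{2}, 5}: listed pattern). Hence: \left(-\frac{45045}{16384}\right) \cdot \pi.


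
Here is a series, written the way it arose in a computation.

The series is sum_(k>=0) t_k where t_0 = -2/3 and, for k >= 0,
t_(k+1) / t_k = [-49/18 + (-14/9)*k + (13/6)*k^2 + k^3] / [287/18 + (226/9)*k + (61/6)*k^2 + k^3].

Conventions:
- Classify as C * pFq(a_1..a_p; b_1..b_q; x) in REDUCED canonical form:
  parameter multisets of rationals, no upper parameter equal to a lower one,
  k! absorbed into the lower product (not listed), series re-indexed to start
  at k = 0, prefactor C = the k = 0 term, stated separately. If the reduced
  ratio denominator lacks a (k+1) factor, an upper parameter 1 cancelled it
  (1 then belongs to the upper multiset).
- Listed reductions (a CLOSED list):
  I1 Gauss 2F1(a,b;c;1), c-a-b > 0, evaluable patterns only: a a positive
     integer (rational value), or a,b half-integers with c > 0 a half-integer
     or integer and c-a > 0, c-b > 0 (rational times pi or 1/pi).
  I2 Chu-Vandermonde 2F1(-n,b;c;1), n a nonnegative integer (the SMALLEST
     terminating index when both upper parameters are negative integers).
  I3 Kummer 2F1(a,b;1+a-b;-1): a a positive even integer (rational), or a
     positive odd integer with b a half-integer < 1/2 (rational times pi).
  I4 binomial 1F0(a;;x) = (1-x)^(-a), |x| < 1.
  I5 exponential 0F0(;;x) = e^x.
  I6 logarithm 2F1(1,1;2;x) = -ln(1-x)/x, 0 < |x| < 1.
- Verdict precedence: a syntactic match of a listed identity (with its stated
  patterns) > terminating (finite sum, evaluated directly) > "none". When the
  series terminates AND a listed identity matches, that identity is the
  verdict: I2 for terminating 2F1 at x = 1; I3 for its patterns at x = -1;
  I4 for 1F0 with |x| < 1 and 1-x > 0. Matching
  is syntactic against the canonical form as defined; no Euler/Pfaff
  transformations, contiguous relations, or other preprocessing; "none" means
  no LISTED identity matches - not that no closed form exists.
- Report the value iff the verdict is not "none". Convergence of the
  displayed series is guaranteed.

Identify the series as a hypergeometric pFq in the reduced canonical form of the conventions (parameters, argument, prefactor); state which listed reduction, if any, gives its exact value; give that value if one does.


The tell: t_0 being -2/3, factor the ratio over Q (prefactor -2/3): negated roots = parameters.
Adjacent-term ratio: r(k) = 1 * (k-7/6) (k+1) / [(k+41/6) (k+1)] ; factor over Q: parameters, x = 1, and C = -2/3.

x = 1 here; the reduced form reads 2F1, upper {-7/6, 1}, lower {41/6}, C = -2/3. Verdict: Gauss (I1, integer-parameter pattern) matches (x = 1: the Gamma ratio telescopes since c-a-b = 7 > 0 and a = 1 in Z>0). Exact value: -5/9.
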